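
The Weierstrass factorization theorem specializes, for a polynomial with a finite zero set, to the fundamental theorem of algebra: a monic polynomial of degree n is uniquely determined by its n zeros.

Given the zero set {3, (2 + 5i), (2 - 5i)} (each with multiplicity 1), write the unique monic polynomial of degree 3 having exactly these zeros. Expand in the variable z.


The polynomial is p(z) = ∏_{α ∈ S} (z − α), where S = {3, (2 + 5i), (2 - 5i)}.
Expanding the product yields: p(z) = z^3 -7·z^2 + 41·z -87.
Note conjugate pairs combine to real quadratics: (z − (2+5i))(z − (2−5i)) = z² − 4z + 29.
The resulting polynomial has degree 3 and real coefficients as required.

p(z) = z^3 -7·z^2 + 41·z -87.


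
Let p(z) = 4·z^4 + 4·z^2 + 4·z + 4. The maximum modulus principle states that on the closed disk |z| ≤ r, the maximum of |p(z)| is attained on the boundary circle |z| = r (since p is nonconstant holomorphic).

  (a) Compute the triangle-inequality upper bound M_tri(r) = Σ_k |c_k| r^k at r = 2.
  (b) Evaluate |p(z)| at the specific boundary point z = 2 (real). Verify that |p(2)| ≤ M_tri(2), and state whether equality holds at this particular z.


Coefficients: c_0 = 4, c_1 = 4, c_2 = 4, c_3 = 0, c_4 = 4. Radius r = 2.
Part (a). Triangle bound: M_tri(r) = Σ_k |c_k| r^k
  = |4|·2^0 + |4|·2^1 + |4|·2^2 + |0|·2^3 + |4|·2^4
  = 4 + 8 + 16 + 0 + 64 = 92.
This bounds M(r) := max_{|z|=r} |p(z)| from above; equality holds iff all terms c_k z^k can be made to align in phase at a single z on |z|=r.
Part (b). At z = 2 (real, on the circle |z| = r):
  p(2) = (4)·2^0 + (4)·2^1 + (4)·2^2 + (0)·2^3 + (4)·2^4 = 92.
  |p(2)| = 92.
Since all nonzero coefficients share the same sign, |p(2)| = 92 = M_tri(2); the triangle bound is attained at z = 2, so in fact M(r) = 92.

M_tri(2) = 92; |p(2)| = 92; equality at z=2: yes.


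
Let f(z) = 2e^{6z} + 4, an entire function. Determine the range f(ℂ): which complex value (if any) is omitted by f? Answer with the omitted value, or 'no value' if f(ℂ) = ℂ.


Little Picard bounds the complement of f(ℂ) to at most one point.
e^{6z} is never zero on ℂ, so 2·e^{6z} takes every value in ℂ ∖ {0}. Adding 4 shifts the range to ℂ ∖ {4}. Thus f omits exactly the value 4.

Omitted value: 4.


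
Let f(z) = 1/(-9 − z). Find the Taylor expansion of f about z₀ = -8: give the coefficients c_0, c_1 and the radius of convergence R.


Let w = z − z₀, so z = z₀ + w.
Then -9 − z = -9 − (z₀ + w) = (-9 − z₀) − w = -1 − w.
f(z) = 1/(-1 − w) = (1/(-1)) · 1/(1 − w/(-1)) = Σ_{n≥0} w^n / (-1)^(n+1).
So c_n = 1/(-1)^(n+1):
  c_0 = 1/(-1)^1 = -1.
  c_1 = 1/(-1)^2 = 1.
The series is valid for |w/d| < 1, i.e. |z − z₀| < |d|.
Radius of convergence: R = |-9 − z₀| = |-1| = 1 (distance from z₀ to the singularity z = -9).

c_0 = -1, c_1 = 1; R = 1.


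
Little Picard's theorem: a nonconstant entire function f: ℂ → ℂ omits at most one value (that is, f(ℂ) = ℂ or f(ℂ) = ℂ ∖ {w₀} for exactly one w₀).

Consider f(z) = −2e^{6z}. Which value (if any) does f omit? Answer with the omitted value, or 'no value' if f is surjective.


Little Picard bounds the complement of f(ℂ) to at most one point.
e^{6z} is never zero on ℂ, so -2·e^{6z} takes every value in ℂ ∖ {0}. Adding 0 shifts the range to ℂ ∖ {0}. Thus f omits exactly the value 0.

Omitted value: 0.


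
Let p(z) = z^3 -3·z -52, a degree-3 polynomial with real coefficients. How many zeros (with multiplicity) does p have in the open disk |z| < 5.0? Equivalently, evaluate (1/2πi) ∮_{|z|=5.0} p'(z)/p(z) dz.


The zeros of p are: 4, (-2 + 3i), (-2 - 3i).
Their magnitudes are: 4, 3.606, 3.606.
Zeros with |z| < R = 5.0: 4, (-2 + 3i), (-2 - 3i).
Count = 3.
By the argument principle, (1/2πi) ∮_{|z|=R} p'(z)/p(z) dz equals exactly this count.

Number of zeros inside |z| < 5.0: 3.


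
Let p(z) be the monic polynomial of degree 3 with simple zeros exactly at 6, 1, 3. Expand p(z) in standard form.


The polynomial is p(z) = ∏_{α ∈ S} (z − α), where S = {6, 1, 3}.
Expanding the product yields: p(z) = z^3 -10·z^2 + 27·z -18.
The resulting polynomial has degree 3 and real coefficients as required.

p(z) = z^3 -10·z^2 + 27·z -18.


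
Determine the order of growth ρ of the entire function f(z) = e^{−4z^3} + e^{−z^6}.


Each summand is entire of order 3 and 6 respectively (as in the single-exponential case). The order of a sum is at most the max of the orders, so ρ ≤ 6. For the lower bound: on |z|=r choose arg z so that -1z^6 is real positive; then |e^{-1z^6}| = e^{1r^6} while |e^{-4z^3}| ≤ e^{4r^3} = o(e^{1r^6}). So |f| ≥ e^{1r^6}(1 − o(1)) and ρ ≥ 6. Hence ρ = max(3, 6) = 6.
Therefore ρ = 6.

Order ρ = 6.


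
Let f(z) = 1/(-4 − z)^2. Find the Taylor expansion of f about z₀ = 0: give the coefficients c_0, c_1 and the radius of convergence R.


Let w = z − z₀, so z = z₀ + w.
Then -4 − z = -4 − (z₀ + w) = (-4 − z₀) − w = -4 − w.
f(z) = 1/(-4 − w)^2 = (1/(-4)^2) · (1 − w/(-4))^{−2}.
By the binomial series (1−u)^{−2} = Σ_{n≥0} C(n+1, 1) u^n for |u|<1, with u = w/(-4):
  c_n = C(n+1, 1) / (-4)^(n+2).
  c_0 = 1/(-4)^2 = 1/16.
  c_1 = 2/(-4)^3 = -1/32.
The series is valid for |w/d| < 1, i.e. |z − z₀| < |d|.
Radius of convergence: R = |-4 − z₀| = |-4| = 4 (distance from z₀ to the singularity z = -4).

c_0 = 1/16, c_1 = -1/32; R = 4.


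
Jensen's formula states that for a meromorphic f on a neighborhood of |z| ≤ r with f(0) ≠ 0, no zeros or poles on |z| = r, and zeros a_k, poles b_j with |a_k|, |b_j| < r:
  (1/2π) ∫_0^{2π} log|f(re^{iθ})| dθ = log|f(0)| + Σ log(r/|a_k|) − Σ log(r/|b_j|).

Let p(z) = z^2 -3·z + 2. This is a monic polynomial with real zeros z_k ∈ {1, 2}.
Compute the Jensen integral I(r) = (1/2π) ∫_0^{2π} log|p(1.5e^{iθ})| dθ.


Zeros: 1, 2; r = 1.5.
Inside |z| < r: 1. Outside (|z| ≥ r): 2.
p(0) = 2, so log|p(0)| = log(2) = 0.6931.
Apply Jensen: I(r) = log|p(0)| + Σ_k log(r/|z_k|), summed over zeros inside |z| < r.
  log(r/|z_k|) for z_k = 1: log(1.5/1) = 0.4055
  Outside zeros (2) contribute nothing to the Jensen sum.
Sum over inside zeros: 0.4055.
I(r) = log|p(0)| + (inside sum) = 0.6931 + 0.4055 = 1.0986.
Note: since some zeros are outside |z| ≤ r, the simplified n·log(r) form does NOT apply — only the inside zeros contribute.

I(r) ≈ 1.0986.


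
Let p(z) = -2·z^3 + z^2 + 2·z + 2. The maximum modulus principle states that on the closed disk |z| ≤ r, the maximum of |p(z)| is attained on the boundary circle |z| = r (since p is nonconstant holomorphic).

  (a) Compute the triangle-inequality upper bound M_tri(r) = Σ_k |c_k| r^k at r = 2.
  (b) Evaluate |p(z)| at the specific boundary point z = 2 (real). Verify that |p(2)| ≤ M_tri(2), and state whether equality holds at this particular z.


Coefficients: c_0 = 2, c_1 = 2, c_2 = 1, c_3 = -2. Radius r = 2.
Part (a). Triangle bound: M_tri(r) = Σ_k |c_k| r^k
  = |2|·2^0 + |2|·2^1 + |1|·2^2 + |-2|·2^3
  = 2 + 4 + 4 + 16 = 26.
This bounds M(r) := max_{|z|=r} |p(z)| from above; equality holds iff all terms c_k z^k can be made to align in phase at a single z on |z|=r.
Part (b). At z = 2 (real, on the circle |z| = r):
  p(2) = (2)·2^0 + (2)·2^1 + (1)·2^2 + (-2)·2^3 = -6.
  |p(2)| = 6.
Check: |p(2)| = 6 ≤ 26 = M_tri(2). ✓ Equality does not hold at z = 2 (the coefficients have mixed signs, so the terms do not all align in phase there).

M_tri(2) = 26; |p(2)| = 6; equality at z=2: no.


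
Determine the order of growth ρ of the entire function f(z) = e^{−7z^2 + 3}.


|e^{−7z^2 + 3}| = e^{Re(-7·z^2) + 3} ≤ e^{7|z|^2 + 3} = e^{7r^2 + 3} on |z| = r, so ρ ≤ 2. Choosing z on |z|=r so that -7·z^2 is real positive (always possible by picking arg z appropriately) gives |f(z)| = e^{7r^2 + 3}, matching the bound. The additive constant 3 does not affect log log M(r) ~ 2·log r. Hence ρ = 2.
Therefore ρ = 2.

Order ρ = 2.


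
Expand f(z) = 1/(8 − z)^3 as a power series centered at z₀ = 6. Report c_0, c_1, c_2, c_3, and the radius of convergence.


Let w = z − z₀, so z = z₀ + w.
Then 8 − z = 8 − (z₀ + w) = (8 − z₀) − w = 2 − w.
f(z) = 1/(2 − w)^3 = (1/(2)^3) · (1 − w/(2))^{−3}.
By the binomial series (1−u)^{−3} = Σ_{n≥0} C(n+2, 2) u^n for |u|<1, with u = w/(2):
  c_n = C(n+2, 2) / (2)^(n+3).
  c_0 = 1/(2)^3 = 1/8.
  c_1 = 3/(2)^4 = 3/16.
  c_2 = 6/(2)^5 = 3/16.
  c_3 = 10/(2)^6 = 5/32.
The series is valid for |w/d| < 1, i.e. |z − z₀| < |d|.
Radius of convergence: R = |8 − z₀| = |2| = 2 (distance from z₀ to the singularity z = 8).

c_0 = 1/8, c_1 = 3/16, c_2 = 3/16, c_3 = 5/32; R = 2.


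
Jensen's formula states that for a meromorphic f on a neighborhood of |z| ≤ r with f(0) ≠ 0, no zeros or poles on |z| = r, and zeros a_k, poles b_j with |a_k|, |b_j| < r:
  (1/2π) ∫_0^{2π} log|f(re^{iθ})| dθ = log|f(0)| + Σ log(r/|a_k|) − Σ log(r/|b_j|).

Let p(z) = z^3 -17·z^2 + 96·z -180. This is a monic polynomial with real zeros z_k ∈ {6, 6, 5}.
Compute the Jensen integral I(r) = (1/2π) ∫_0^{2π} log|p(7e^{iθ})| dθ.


Zeros: 5, 6, 6; r = 7.
Inside |z| < r: 5, 6, 6. Outside (|z| ≥ r): ∅.
p(0) = -180, so log|p(0)| = log(180) = 5.1930.
Apply Jensen: I(r) = log|p(0)| + Σ_k log(r/|z_k|), summed over zeros inside |z| < r.
  log(r/|z_k|) for z_k = 6: log(7/6) = 0.1542
  log(r/|z_k|) for z_k = 6: log(7/6) = 0.1542
  log(r/|z_k|) for z_k = 5: log(7/5) = 0.3365
Sum over inside zeros: 0.6448.
I(r) = log|p(0)| + (inside sum) = 5.1930 + 0.6448 = 5.8377.
Closed form (all zeros inside, monic): I(r) = n·log(r) = 3·log(7) = 5.8377. ✓

I(r) ≈ 5.8377.


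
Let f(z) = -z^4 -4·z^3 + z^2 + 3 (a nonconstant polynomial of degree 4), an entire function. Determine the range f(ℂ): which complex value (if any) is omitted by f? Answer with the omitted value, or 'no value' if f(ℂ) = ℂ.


Little Picard bounds the complement of f(ℂ) to at most one point.
For every w ∈ ℂ, the equation p(z) − w = 0 is a nonconstant polynomial in z and hence has at least one root by the fundamental theorem of algebra. So p is surjective onto ℂ, omitting no value.

Omitted value: no value.


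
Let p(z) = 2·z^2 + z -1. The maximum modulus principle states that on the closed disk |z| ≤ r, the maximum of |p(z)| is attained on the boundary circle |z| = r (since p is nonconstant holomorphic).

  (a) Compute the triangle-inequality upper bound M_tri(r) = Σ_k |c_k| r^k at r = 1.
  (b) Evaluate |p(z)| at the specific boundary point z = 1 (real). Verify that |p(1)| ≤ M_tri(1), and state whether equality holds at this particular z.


Coefficients: c_0 = -1, c_1 = 1, c_2 = 2. Radius r = 1.
Part (a). Triangle bound: M_tri(r) = Σ_k |c_k| r^k
  = |-1|·1^0 + |1|·1^1 + |2|·1^2
  = 1 + 1 + 2 = 4.
This bounds M(r) := max_{|z|=r} |p(z)| from above; equality holds iff all terms c_k z^k can be made to align in phase at a single z on |z|=r.
Part (b). At z = 1 (real, on the circle |z| = r):
  p(1) = (-1)·1^0 + (1)·1^1 + (2)·1^2 = 2.
  |p(1)| = 2.
Check: |p(1)| = 2 ≤ 4 = M_tri(1). ✓ Equality does not hold at z = 1 (the coefficients have mixed signs, so the terms do not all align in phase there).

M_tri(1) = 4; |p(1)| = 2; equality at z=1: no.


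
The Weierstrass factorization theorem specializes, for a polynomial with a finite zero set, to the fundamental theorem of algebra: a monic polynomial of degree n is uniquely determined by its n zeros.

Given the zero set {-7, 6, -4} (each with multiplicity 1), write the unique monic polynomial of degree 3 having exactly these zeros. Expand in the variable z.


The polynomial is p(z) = ∏_{α ∈ S} (z − α), where S = {-7, 6, -4}.
Expanding the product yields: p(z) = z^3 + 5·z^2 -38·z -168.
The resulting polynomial has degree 3 and real coefficients as required.

p(z) = z^3 + 5·z^2 -38·z -168.


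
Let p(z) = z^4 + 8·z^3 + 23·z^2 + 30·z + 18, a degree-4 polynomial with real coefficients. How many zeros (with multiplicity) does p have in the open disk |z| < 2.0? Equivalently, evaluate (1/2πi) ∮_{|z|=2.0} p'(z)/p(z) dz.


The zeros of p are: (-1 + 1i), (-1 - 1i), -3, -3.
Their magnitudes are: 1.414, 1.414, 3, 3.
Zeros with |z| < R = 2.0: (-1 + 1i), (-1 - 1i).
Count = 2.
By the argument principle, (1/2πi) ∮_{|z|=R} p'(z)/p(z) dz equals exactly this count.

Number of zeros inside |z| < 2.0: 2.


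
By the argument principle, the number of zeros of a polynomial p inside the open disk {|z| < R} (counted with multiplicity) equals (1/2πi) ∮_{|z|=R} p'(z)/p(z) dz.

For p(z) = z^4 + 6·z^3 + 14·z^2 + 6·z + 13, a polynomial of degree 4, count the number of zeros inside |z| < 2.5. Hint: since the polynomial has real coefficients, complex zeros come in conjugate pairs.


The zeros of p are: (-3 + 2i), (-3 - 2i), (0 + 1i), (0 - 1i).
Their magnitudes are: 3.606, 3.606, 1, 1.
Zeros with |z| < R = 2.5: (0 + 1i), (0 - 1i).
Count = 2.
By the argument principle, (1/2πi) ∮_{|z|=R} p'(z)/p(z) dz equals exactly this count.

Number of zeros inside |z| < 2.5: 2.


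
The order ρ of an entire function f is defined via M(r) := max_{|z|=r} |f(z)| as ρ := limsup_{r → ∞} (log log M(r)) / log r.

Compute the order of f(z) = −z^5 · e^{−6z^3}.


M(r) = max_{|z|=r} |-1|·|z|^5·|e^{−6z^3}| = 1·r^5 · e^{6r^3} (the factors attain their maxima compatibly on |z|=r). Then log M(r) = log 1 + 5·log r + 6r^3, dominated by the last term, so log log M(r) ~ 3·log r. The polynomial factor -1z^5 contributes only a log r term and does not affect the order. ρ = 3.
Therefore ρ = 3.

Order ρ = 3.


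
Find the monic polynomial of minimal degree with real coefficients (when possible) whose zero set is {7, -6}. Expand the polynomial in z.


The polynomial is p(z) = ∏_{α ∈ S} (z − α), where S = {7, -6}.
Expanding the product yields: p(z) = z^2 -z -42.
The resulting polynomial has degree 2 and real coefficients as required.

p(z) = z^2 -z -42.


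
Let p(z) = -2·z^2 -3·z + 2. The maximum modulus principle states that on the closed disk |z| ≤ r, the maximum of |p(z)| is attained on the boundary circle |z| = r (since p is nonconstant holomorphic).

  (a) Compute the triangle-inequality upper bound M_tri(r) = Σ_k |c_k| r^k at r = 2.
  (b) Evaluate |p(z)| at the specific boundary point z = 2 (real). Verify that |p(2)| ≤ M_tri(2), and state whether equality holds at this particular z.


Coefficients: c_0 = 2, c_1 = -3, c_2 = -2. Radius r = 2.
Part (a). Triangle bound: M_tri(r) = Σ_k |c_k| r^k
  = |2|·2^0 + |-3|·2^1 + |-2|·2^2
  = 2 + 6 + 8 = 16.
This bounds M(r) := max_{|z|=r} |p(z)| from above; equality holds iff all terms c_k z^k can be made to align in phase at a single z on |z|=r.
Part (b). At z = 2 (real, on the circle |z| = r):
  p(2) = (2)·2^0 + (-3)·2^1 + (-2)·2^2 = -12.
  |p(2)| = 12.
Check: |p(2)| = 12 ≤ 16 = M_tri(2). ✓ Equality does not hold at z = 2 (the coefficients have mixed signs, so the terms do not all align in phase there).

M_tri(2) = 16; |p(2)| = 12; equality at z=2: no.


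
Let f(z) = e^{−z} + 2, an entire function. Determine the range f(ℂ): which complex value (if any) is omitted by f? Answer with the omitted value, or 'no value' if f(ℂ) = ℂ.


Little Picard bounds the complement of f(ℂ) to at most one point.
e^{−z} is never zero on ℂ, so 1·e^{−z} takes every value in ℂ ∖ {0}. Adding 2 shifts the range to ℂ ∖ {2}. Thus f omits exactly the value 2.

Omitted value: 2.


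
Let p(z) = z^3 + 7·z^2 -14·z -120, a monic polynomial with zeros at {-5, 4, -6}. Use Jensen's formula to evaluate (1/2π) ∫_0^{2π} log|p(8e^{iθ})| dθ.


Zeros: -6, -5, 4; r = 8.
Inside |z| < r: -6, -5, 4. Outside (|z| ≥ r): ∅.
p(0) = -120, so log|p(0)| = log(120) = 4.7875.
Apply Jensen: I(r) = log|p(0)| + Σ_k log(r/|z_k|), summed over zeros inside |z| < r.
  log(r/|z_k|) for z_k = -5: log(8/5) = 0.4700
  log(r/|z_k|) for z_k = 4: log(8/4) = 0.6931
  log(r/|z_k|) for z_k = -6: log(8/6) = 0.2877
Sum over inside zeros: 1.4508.
I(r) = log|p(0)| + (inside sum) = 4.7875 + 1.4508 = 6.2383.
Closed form (all zeros inside, monic): I(r) = n·log(r) = 3·log(8) = 6.2383. ✓

I(r) ≈ 6.2383.


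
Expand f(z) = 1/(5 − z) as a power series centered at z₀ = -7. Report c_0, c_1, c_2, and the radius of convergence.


Let w = z − z₀, so z = z₀ + w.
Then 5 − z = 5 − (z₀ + w) = (5 − z₀) − w = 12 − w.
f(z) = 1/(12 − w) = (1/(12)) · 1/(1 − w/(12)) = Σ_{n≥0} w^n / (12)^(n+1).
So c_n = 1/(12)^(n+1):
  c_0 = 1/(12)^1 = 1/12.
  c_1 = 1/(12)^2 = 1/144.
  c_2 = 1/(12)^3 = 1/1728.
The series is valid for |w/d| < 1, i.e. |z − z₀| < |d|.
Radius of convergence: R = |5 − z₀| = |12| = 12 (distance from z₀ to the singularity z = 5).

c_0 = 1/12, c_1 = 1/144, c_2 = 1/1728; R = 12.


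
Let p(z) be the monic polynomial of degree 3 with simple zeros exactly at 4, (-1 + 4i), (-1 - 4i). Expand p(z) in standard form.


The polynomial is p(z) = ∏_{α ∈ S} (z − α), where S = {4, (-1 + 4i), (-1 - 4i)}.
Expanding the product yields: p(z) = z^3 -2·z^2 + 9·z -68.
Note conjugate pairs combine to real quadratics: (z − (-1+4i))(z − (-1−4i)) = z² + 2z + 17.
The resulting polynomial has degree 3 and real coefficients as required.

p(z) = z^3 -2·z^2 + 9·z -68.


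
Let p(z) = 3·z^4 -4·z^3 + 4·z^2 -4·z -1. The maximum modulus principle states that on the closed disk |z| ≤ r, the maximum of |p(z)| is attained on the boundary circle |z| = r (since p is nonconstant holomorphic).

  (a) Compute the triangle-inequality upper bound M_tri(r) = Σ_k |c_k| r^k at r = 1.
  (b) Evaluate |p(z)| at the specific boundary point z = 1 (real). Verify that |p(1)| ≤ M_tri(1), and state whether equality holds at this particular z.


Coefficients: c_0 = -1, c_1 = -4, c_2 = 4, c_3 = -4, c_4 = 3. Radius r = 1.
Part (a). Triangle bound: M_tri(r) = Σ_k |c_k| r^k
  = |-1|·1^0 + |-4|·1^1 + |4|·1^2 + |-4|·1^3 + |3|·1^4
  = 1 + 4 + 4 + 4 + 3 = 16.
This bounds M(r) := max_{|z|=r} |p(z)| from above; equality holds iff all terms c_k z^k can be made to align in phase at a single z on |z|=r.
Part (b). At z = 1 (real, on the circle |z| = r):
  p(1) = (-1)·1^0 + (-4)·1^1 + (4)·1^2 + (-4)·1^3 + (3)·1^4 = -2.
  |p(1)| = 2.
Check: |p(1)| = 2 ≤ 16 = M_tri(1). ✓ Equality does not hold at z = 1 (the coefficients have mixed signs, so the terms do not all align in phase there).

M_tri(1) = 16; |p(1)| = 2; equality at z=1: no.


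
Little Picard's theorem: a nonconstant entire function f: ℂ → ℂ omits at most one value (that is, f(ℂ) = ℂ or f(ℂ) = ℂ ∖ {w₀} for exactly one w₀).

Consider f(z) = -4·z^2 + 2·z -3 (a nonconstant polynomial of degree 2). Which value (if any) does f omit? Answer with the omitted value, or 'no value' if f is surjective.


Little Picard bounds the complement of f(ℂ) to at most one point.
For every w ∈ ℂ, the equation p(z) − w = 0 is a nonconstant polynomial in z and hence has at least one root by the fundamental theorem of algebra. So p is surjective onto ℂ, omitting no value.

Omitted value: no value.


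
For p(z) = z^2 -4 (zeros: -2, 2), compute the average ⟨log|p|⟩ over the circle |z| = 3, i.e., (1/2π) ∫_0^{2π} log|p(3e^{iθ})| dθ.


Zeros: -2, 2; r = 3.
Inside |z| < r: -2, 2. Outside (|z| ≥ r): ∅.
p(0) = -4, so log|p(0)| = log(4) = 1.3863.
Apply Jensen: I(r) = log|p(0)| + Σ_k log(r/|z_k|), summed over zeros inside |z| < r.
  log(r/|z_k|) for z_k = -2: log(3/2) = 0.4055
  log(r/|z_k|) for z_k = 2: log(3/2) = 0.4055
Sum over inside zeros: 0.8109.
I(r) = log|p(0)| + (inside sum) = 1.3863 + 0.8109 = 2.1972.
Closed form (all zeros inside, monic): I(r) = n·log(r) = 2·log(3) = 2.1972. ✓

I(r) ≈ 2.1972.


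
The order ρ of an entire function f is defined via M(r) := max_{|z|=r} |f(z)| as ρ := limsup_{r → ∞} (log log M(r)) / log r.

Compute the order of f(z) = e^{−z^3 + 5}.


|e^{−z^3 + 5}| = e^{Re(-1·z^3) + 5} ≤ e^{1|z|^3 + 5} = e^{1r^3 + 5} on |z| = r, so ρ ≤ 3. Choosing z on |z|=r so that -1·z^3 is real positive (always possible by picking arg z appropriately) gives |f(z)| = e^{1r^3 + 5}, matching the bound. The additive constant 5 does not affect log log M(r) ~ 3·log r. Hence ρ = 3.
Therefore ρ = 3.

Order ρ = 3.


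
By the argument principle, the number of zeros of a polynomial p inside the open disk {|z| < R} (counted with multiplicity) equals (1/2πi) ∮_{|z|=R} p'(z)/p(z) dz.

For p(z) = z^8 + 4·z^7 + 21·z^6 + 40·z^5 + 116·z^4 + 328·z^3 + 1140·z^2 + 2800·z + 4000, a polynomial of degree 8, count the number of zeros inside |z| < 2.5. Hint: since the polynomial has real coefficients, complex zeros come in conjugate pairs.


The zeros of p are: (-1 + 3i), (-1 - 3i), (2 + 2i), (2 - 2i), (-2 + 1i), (-2 - 1i), (-1 + 3i), (-1 - 3i).
Their magnitudes are: 3.162, 3.162, 2.828, 2.828, 2.236, 2.236, 3.162, 3.162.
Zeros with |z| < R = 2.5: (-2 + 1i), (-2 - 1i).
Count = 2.
By the argument principle, (1/2πi) ∮_{|z|=R} p'(z)/p(z) dz equals exactly this count.

Number of zeros inside |z| < 2.5: 2.


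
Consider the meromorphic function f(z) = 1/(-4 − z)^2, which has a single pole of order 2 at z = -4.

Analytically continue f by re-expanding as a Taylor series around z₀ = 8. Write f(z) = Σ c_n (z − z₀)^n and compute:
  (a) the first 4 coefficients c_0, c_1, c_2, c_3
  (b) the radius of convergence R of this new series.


Let w = z − z₀, so z = z₀ + w.
Then -4 − z = -4 − (z₀ + w) = (-4 − z₀) − w = -12 − w.
f(z) = 1/(-12 − w)^2 = (1/(-12)^2) · (1 − w/(-12))^{−2}.
By the binomial series (1−u)^{−2} = Σ_{n≥0} C(n+1, 1) u^n for |u|<1, with u = w/(-12):
  c_n = C(n+1, 1) / (-12)^(n+2).
  c_0 = 1/(-12)^2 = 1/144.
  c_1 = 2/(-12)^3 = -1/864.
  c_2 = 3/(-12)^4 = 1/6912.
  c_3 = 4/(-12)^5 = -1/62208.
The series is valid for |w/d| < 1, i.e. |z − z₀| < |d|.
Radius of convergence: R = |-4 − z₀| = |-12| = 12 (distance from z₀ to the singularity z = -4).

c_0 = 1/144, c_1 = -1/864, c_2 = 1/6912, c_3 = -1/62208; R = 12.


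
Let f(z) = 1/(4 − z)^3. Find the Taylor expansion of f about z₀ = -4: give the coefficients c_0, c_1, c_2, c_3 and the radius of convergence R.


Let w = z − z₀, so z = z₀ + w.
Then 4 − z = 4 − (z₀ + w) = (4 − z₀) − w = 8 − w.
f(z) = 1/(8 − w)^3 = (1/(8)^3) · (1 − w/(8))^{−3}.
By the binomial series (1−u)^{−3} = Σ_{n≥0} C(n+2, 2) u^n for |u|<1, with u = w/(8):
  c_n = C(n+2, 2) / (8)^(n+3).
  c_0 = 1/(8)^3 = 1/512.
  c_1 = 3/(8)^4 = 3/4096.
  c_2 = 6/(8)^5 = 3/16384.
  c_3 = 10/(8)^6 = 5/131072.
The series is valid for |w/d| < 1, i.e. |z − z₀| < |d|.
Radius of convergence: R = |4 − z₀| = |8| = 8 (distance from z₀ to the singularity z = 4).

c_0 = 1/512, c_1 = 3/4096, c_2 = 3/16384, c_3 = 5/131072; R = 8.


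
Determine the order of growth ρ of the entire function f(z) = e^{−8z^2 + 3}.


|e^{−8z^2 + 3}| = e^{Re(-8·z^2) + 3} ≤ e^{8|z|^2 + 3} = e^{8r^2 + 3} on |z| = r, so ρ ≤ 2. Choosing z on |z|=r so that -8·z^2 is real positive (always possible by picking arg z appropriately) gives |f(z)| = e^{8r^2 + 3}, matching the bound. The additive constant 3 does not affect log log M(r) ~ 2·log r. Hence ρ = 2.
Therefore ρ = 2.

Order ρ = 2.


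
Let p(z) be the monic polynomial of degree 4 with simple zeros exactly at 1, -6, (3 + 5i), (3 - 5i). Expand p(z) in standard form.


The polynomial is p(z) = ∏_{α ∈ S} (z − α), where S = {1, -6, (3 + 5i), (3 - 5i)}.
Expanding the product yields: p(z) = z^4 -z^3 -2·z^2 + 206·z -204.
Note conjugate pairs combine to real quadratics: (z − (3+5i))(z − (3−5i)) = z² − 6z + 34.
The resulting polynomial has degree 4 and real coefficients as required.

p(z) = z^4 -z^3 -2·z^2 + 206·z -204.


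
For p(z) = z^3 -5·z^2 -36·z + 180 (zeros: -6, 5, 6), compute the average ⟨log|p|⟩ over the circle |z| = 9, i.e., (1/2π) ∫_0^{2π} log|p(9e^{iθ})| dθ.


Zeros: -6, 5, 6; r = 9.
Inside |z| < r: -6, 5, 6. Outside (|z| ≥ r): ∅.
p(0) = 180, so log|p(0)| = log(180) = 5.1930.
Apply Jensen: I(r) = log|p(0)| + Σ_k log(r/|z_k|), summed over zeros inside |z| < r.
  log(r/|z_k|) for z_k = -6: log(9/6) = 0.4055
  log(r/|z_k|) for z_k = 5: log(9/5) = 0.5878
  log(r/|z_k|) for z_k = 6: log(9/6) = 0.4055
Sum over inside zeros: 1.3987.
I(r) = log|p(0)| + (inside sum) = 5.1930 + 1.3987 = 6.5917.
Closed form (all zeros inside, monic): I(r) = n·log(r) = 3·log(9) = 6.5917. ✓

I(r) ≈ 6.5917.


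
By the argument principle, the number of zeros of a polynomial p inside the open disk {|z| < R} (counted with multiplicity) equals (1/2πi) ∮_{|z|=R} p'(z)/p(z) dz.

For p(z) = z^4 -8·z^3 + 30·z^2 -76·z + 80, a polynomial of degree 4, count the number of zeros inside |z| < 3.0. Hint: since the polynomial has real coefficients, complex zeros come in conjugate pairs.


The zeros of p are: (1 + 3i), (1 - 3i), 2, 4.
Their magnitudes are: 3.162, 3.162, 2, 4.
Zeros with |z| < R = 3.0: 2.
Count = 1.
By the argument principle, (1/2πi) ∮_{|z|=R} p'(z)/p(z) dz equals exactly this count.

Number of zeros inside |z| < 3.0: 1.


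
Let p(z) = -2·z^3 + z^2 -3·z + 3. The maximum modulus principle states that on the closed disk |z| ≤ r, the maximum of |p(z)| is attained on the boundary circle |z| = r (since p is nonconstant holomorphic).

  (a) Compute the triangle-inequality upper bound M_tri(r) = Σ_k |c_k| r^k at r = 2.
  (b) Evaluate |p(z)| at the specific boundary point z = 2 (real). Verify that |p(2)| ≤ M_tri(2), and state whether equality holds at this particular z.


Coefficients: c_0 = 3, c_1 = -3, c_2 = 1, c_3 = -2. Radius r = 2.
Part (a). Triangle bound: M_tri(r) = Σ_k |c_k| r^k
  = |3|·2^0 + |-3|·2^1 + |1|·2^2 + |-2|·2^3
  = 3 + 6 + 4 + 16 = 29.
This bounds M(r) := max_{|z|=r} |p(z)| from above; equality holds iff all terms c_k z^k can be made to align in phase at a single z on |z|=r.
Part (b). At z = 2 (real, on the circle |z| = r):
  p(2) = (3)·2^0 + (-3)·2^1 + (1)·2^2 + (-2)·2^3 = -15.
  |p(2)| = 15.
Check: |p(2)| = 15 ≤ 29 = M_tri(2). ✓ Equality does not hold at z = 2 (the coefficients have mixed signs, so the terms do not all align in phase there).

M_tri(2) = 29; |p(2)| = 15; equality at z=2: no.


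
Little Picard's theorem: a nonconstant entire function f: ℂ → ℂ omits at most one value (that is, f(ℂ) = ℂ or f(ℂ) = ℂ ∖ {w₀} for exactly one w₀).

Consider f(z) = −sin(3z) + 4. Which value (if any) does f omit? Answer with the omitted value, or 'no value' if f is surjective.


Little Picard bounds the complement of f(ℂ) to at most one point.
sin is entire and surjective onto ℂ: for every w ∈ ℂ, sin(ζ) = w has a solution ζ ∈ ℂ (e.g., via the complex inverse arcsin). With ζ = 3z this gives z = ζ/(3). Then -1·sin(3z) takes every value in -1·ℂ = ℂ, and adding 4 is a bijection of ℂ. So f is surjective and omits no value. (Note: only on the real line is sin bounded by [−1, 1].)

Omitted value: no value.


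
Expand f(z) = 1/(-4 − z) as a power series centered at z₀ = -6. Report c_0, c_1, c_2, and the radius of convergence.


Let w = z − z₀, so z = z₀ + w.
Then -4 − z = -4 − (z₀ + w) = (-4 − z₀) − w = 2 − w.
f(z) = 1/(2 − w) = (1/(2)) · 1/(1 − w/(2)) = Σ_{n≥0} w^n / (2)^(n+1).
So c_n = 1/(2)^(n+1):
  c_0 = 1/(2)^1 = 1/2.
  c_1 = 1/(2)^2 = 1/4.
  c_2 = 1/(2)^3 = 1/8.
The series is valid for |w/d| < 1, i.e. |z − z₀| < |d|.
Radius of convergence: R = |-4 − z₀| = |2| = 2 (distance from z₀ to the singularity z = -4).

c_0 = 1/2, c_1 = 1/4, c_2 = 1/8; R = 2.


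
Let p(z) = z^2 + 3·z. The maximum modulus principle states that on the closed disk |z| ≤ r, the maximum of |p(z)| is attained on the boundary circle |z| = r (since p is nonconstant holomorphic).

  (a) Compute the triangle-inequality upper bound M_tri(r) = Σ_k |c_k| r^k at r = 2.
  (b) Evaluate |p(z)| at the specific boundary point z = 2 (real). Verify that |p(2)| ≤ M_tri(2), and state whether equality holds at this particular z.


Coefficients: c_0 = 0, c_1 = 3, c_2 = 1. Radius r = 2.
Part (a). Triangle bound: M_tri(r) = Σ_k |c_k| r^k
  = |0|·2^0 + |3|·2^1 + |1|·2^2
  = 0 + 6 + 4 = 10.
This bounds M(r) := max_{|z|=r} |p(z)| from above; equality holds iff all terms c_k z^k can be made to align in phase at a single z on |z|=r.
Part (b). At z = 2 (real, on the circle |z| = r):
  p(2) = (0)·2^0 + (3)·2^1 + (1)·2^2 = 10.
  |p(2)| = 10.
Since all nonzero coefficients share the same sign, |p(2)| = 10 = M_tri(2); the triangle bound is attained at z = 2, so in fact M(r) = 10.

M_tri(2) = 10; |p(2)| = 10; equality at z=2: yes.


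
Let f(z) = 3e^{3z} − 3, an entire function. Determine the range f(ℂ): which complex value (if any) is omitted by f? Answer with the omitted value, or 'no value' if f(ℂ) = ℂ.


Little Picard bounds the complement of f(ℂ) to at most one point.
e^{3z} is never zero on ℂ, so 3·e^{3z} takes every value in ℂ ∖ {0}. Adding -3 shifts the range to ℂ ∖ {-3}. Thus f omits exactly the value -3.

Omitted value: -3.


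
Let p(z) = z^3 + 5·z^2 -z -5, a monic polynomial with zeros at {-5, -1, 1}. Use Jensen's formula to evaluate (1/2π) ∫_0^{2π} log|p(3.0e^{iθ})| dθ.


Zeros: -5, -1, 1; r = 3.0.
Inside |z| < r: -1, 1. Outside (|z| ≥ r): -5.
p(0) = -5, so log|p(0)| = log(5) = 1.6094.
Apply Jensen: I(r) = log|p(0)| + Σ_k log(r/|z_k|), summed over zeros inside |z| < r.
  log(r/|z_k|) for z_k = -1: log(3.0/1) = 1.0986
  log(r/|z_k|) for z_k = 1: log(3.0/1) = 1.0986
  Outside zeros (-5) contribute nothing to the Jensen sum.
Sum over inside zeros: 2.1972.
I(r) = log|p(0)| + (inside sum) = 1.6094 + 2.1972 = 3.8067.
Note: since some zeros are outside |z| ≤ r, the simplified n·log(r) form does NOT apply — only the inside zeros contribute.

I(r) ≈ 3.8067.


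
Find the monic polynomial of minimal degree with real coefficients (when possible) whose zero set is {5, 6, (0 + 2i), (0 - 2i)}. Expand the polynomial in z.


The polynomial is p(z) = ∏_{α ∈ S} (z − α), where S = {5, 6, (0 + 2i), (0 - 2i)}.
Expanding the product yields: p(z) = z^4 -11·z^3 + 34·z^2 -44·z + 120.
Note conjugate pairs combine to real quadratics: (z − (0+2i))(z − (0−2i)) = z² + 4.
The resulting polynomial has degree 4 and real coefficients as required.

p(z) = z^4 -11·z^3 + 34·z^2 -44·z + 120.


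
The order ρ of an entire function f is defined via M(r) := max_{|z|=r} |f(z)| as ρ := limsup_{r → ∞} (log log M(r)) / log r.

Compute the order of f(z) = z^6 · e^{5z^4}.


M(r) = max_{|z|=r} |1|·|z|^6·|e^{5z^4}| = 1·r^6 · e^{5r^4} (the factors attain their maxima compatibly on |z|=r). Then log M(r) = log 1 + 6·log r + 5r^4, dominated by the last term, so log log M(r) ~ 4·log r. The polynomial factor 1z^6 contributes only a log r term and does not affect the order. ρ = 4.
Therefore ρ = 4.

Order ρ = 4.


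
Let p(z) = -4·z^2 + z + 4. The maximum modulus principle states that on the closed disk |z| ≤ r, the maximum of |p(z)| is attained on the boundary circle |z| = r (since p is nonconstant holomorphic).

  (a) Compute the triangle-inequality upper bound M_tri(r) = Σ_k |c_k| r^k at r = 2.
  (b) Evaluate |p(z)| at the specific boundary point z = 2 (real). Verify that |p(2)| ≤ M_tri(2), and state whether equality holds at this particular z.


Coefficients: c_0 = 4, c_1 = 1, c_2 = -4. Radius r = 2.
Part (a). Triangle bound: M_tri(r) = Σ_k |c_k| r^k
  = |4|·2^0 + |1|·2^1 + |-4|·2^2
  = 4 + 2 + 16 = 22.
This bounds M(r) := max_{|z|=r} |p(z)| from above; equality holds iff all terms c_k z^k can be made to align in phase at a single z on |z|=r.
Part (b). At z = 2 (real, on the circle |z| = r):
  p(2) = (4)·2^0 + (1)·2^1 + (-4)·2^2 = -10.
  |p(2)| = 10.
Check: |p(2)| = 10 ≤ 22 = M_tri(2). ✓ Equality does not hold at z = 2 (the coefficients have mixed signs, so the terms do not all align in phase there).

M_tri(2) = 22; |p(2)| = 10; equality at z=2: no.


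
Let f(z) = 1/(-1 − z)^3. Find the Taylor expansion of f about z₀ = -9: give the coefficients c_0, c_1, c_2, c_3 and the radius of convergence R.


Let w = z − z₀, so z = z₀ + w.
Then -1 − z = -1 − (z₀ + w) = (-1 − z₀) − w = 8 − w.
f(z) = 1/(8 − w)^3 = (1/(8)^3) · (1 − w/(8))^{−3}.
By the binomial series (1−u)^{−3} = Σ_{n≥0} C(n+2, 2) u^n for |u|<1, with u = w/(8):
  c_n = C(n+2, 2) / (8)^(n+3).
  c_0 = 1/(8)^3 = 1/512.
  c_1 = 3/(8)^4 = 3/4096.
  c_2 = 6/(8)^5 = 3/16384.
  c_3 = 10/(8)^6 = 5/131072.
The series is valid for |w/d| < 1, i.e. |z − z₀| < |d|.
Radius of convergence: R = |-1 − z₀| = |8| = 8 (distance from z₀ to the singularity z = -1).

c_0 = 1/512, c_1 = 3/4096, c_2 = 3/16384, c_3 = 5/131072; R = 8.


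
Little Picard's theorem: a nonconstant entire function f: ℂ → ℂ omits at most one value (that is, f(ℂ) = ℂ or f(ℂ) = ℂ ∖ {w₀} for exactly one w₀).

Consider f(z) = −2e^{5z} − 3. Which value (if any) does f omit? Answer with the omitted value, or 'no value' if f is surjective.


Little Picard bounds the complement of f(ℂ) to at most one point.
e^{5z} is never zero on ℂ, so -2·e^{5z} takes every value in ℂ ∖ {0}. Adding -3 shifts the range to ℂ ∖ {-3}. Thus f omits exactly the value -3.

Omitted value: -3.


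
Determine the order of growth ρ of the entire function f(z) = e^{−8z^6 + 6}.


|e^{−8z^6 + 6}| = e^{Re(-8·z^6) + 6} ≤ e^{8|z|^6 + 6} = e^{8r^6 + 6} on |z| = r, so ρ ≤ 6. Choosing z on |z|=r so that -8·z^6 is real positive (always possible by picking arg z appropriately) gives |f(z)| = e^{8r^6 + 6}, matching the bound. The additive constant 6 does not affect log log M(r) ~ 6·log r. Hence ρ = 6.
Therefore ρ = 6.

Order ρ = 6.


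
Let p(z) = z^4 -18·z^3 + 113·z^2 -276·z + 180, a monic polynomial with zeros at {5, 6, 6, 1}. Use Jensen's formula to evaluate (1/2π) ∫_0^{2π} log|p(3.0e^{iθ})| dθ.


Zeros: 1, 5, 6, 6; r = 3.0.
Inside |z| < r: 1. Outside (|z| ≥ r): 5, 6, 6.
p(0) = 180, so log|p(0)| = log(180) = 5.1930.
Apply Jensen: I(r) = log|p(0)| + Σ_k log(r/|z_k|), summed over zeros inside |z| < r.
  log(r/|z_k|) for z_k = 1: log(3.0/1) = 1.0986
  Outside zeros (5, 6, 6) contribute nothing to the Jensen sum.
Sum over inside zeros: 1.0986.
I(r) = log|p(0)| + (inside sum) = 5.1930 + 1.0986 = 6.2916.
Note: since some zeros are outside |z| ≤ r, the simplified n·log(r) form does NOT apply — only the inside zeros contribute.

I(r) ≈ 6.2916.


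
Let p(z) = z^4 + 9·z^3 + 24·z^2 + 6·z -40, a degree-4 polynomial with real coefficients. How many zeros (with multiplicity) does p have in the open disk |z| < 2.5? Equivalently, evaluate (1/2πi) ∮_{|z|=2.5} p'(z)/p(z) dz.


The zeros of p are: -4, 1, (-3 + 1i), (-3 - 1i).
Their magnitudes are: 4, 1, 3.162, 3.162.
Zeros with |z| < R = 2.5: 1.
Count = 1.
By the argument principle, (1/2πi) ∮_{|z|=R} p'(z)/p(z) dz equals exactly this count.

Number of zeros inside |z| < 2.5: 1.


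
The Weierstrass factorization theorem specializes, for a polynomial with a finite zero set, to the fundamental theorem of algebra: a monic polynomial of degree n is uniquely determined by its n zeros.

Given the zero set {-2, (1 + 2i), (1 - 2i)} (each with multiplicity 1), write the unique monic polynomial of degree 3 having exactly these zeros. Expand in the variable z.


The polynomial is p(z) = ∏_{α ∈ S} (z − α), where S = {-2, (1 + 2i), (1 - 2i)}.
Expanding the product yields: p(z) = z^3 + z + 10.
Note conjugate pairs combine to real quadratics: (z − (1+2i))(z − (1−2i)) = z² − 2z + 5.
The resulting polynomial has degree 3 and real coefficients as required.

p(z) = z^3 + z + 10.


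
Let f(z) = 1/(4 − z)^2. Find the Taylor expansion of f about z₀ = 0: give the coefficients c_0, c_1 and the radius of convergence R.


Let w = z − z₀, so z = z₀ + w.
Then 4 − z = 4 − (z₀ + w) = (4 − z₀) − w = 4 − w.
f(z) = 1/(4 − w)^2 = (1/(4)^2) · (1 − w/(4))^{−2}.
By the binomial series (1−u)^{−2} = Σ_{n≥0} C(n+1, 1) u^n for |u|<1, with u = w/(4):
  c_n = C(n+1, 1) / (4)^(n+2).
  c_0 = 1/(4)^2 = 1/16.
  c_1 = 2/(4)^3 = 1/32.
The series is valid for |w/d| < 1, i.e. |z − z₀| < |d|.
Radius of convergence: R = |4 − z₀| = |4| = 4 (distance from z₀ to the singularity z = 4).

c_0 = 1/16, c_1 = 1/32; R = 4.


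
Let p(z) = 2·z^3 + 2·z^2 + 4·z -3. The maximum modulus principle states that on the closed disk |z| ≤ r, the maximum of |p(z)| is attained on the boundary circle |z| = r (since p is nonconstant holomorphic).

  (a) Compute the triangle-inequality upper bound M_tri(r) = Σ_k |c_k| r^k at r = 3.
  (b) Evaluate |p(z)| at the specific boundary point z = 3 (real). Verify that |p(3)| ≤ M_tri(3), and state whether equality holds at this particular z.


Coefficients: c_0 = -3, c_1 = 4, c_2 = 2, c_3 = 2. Radius r = 3.
Part (a). Triangle bound: M_tri(r) = Σ_k |c_k| r^k
  = |-3|·3^0 + |4|·3^1 + |2|·3^2 + |2|·3^3
  = 3 + 12 + 18 + 54 = 87.
This bounds M(r) := max_{|z|=r} |p(z)| from above; equality holds iff all terms c_k z^k can be made to align in phase at a single z on |z|=r.
Part (b). At z = 3 (real, on the circle |z| = r):
  p(3) = (-3)·3^0 + (4)·3^1 + (2)·3^2 + (2)·3^3 = 81.
  |p(3)| = 81.
Check: |p(3)| = 81 ≤ 87 = M_tri(3). ✓ Equality does not hold at z = 3 (the coefficients have mixed signs, so the terms do not all align in phase there).

M_tri(3) = 87; |p(3)| = 81; equality at z=3: no.


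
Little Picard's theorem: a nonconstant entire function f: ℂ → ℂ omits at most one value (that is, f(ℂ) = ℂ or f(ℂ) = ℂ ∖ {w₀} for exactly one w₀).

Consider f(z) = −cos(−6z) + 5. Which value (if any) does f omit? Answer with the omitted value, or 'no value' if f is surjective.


Little Picard bounds the complement of f(ℂ) to at most one point.
cos is entire and surjective onto ℂ: for every w ∈ ℂ, cos(ζ) = w has a solution ζ ∈ ℂ (e.g., via the complex inverse arccos). With ζ = −6z this gives z = ζ/(-6). Then -1·cos(−6z) takes every value in -1·ℂ = ℂ, and adding 5 is a bijection of ℂ. So f is surjective and omits no value. (Note: only on the real line is cos bounded by [−1, 1].)

Omitted value: no value.


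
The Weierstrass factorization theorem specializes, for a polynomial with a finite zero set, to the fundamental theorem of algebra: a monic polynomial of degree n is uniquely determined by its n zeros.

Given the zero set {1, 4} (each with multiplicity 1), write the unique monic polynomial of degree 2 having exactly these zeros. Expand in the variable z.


The polynomial is p(z) = ∏_{α ∈ S} (z − α), where S = {1, 4}.
Expanding the product yields: p(z) = z^2 -5·z + 4.
The resulting polynomial has degree 2 and real coefficients as required.

p(z) = z^2 -5·z + 4.


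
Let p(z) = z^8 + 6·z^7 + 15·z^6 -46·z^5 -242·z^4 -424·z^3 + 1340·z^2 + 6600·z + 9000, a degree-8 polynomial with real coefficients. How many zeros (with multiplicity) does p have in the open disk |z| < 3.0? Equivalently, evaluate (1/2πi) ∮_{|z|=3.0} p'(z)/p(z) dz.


The zeros of p are: (-3 + 3i), (-3 - 3i), (-2 + 1i), (-2 - 1i), (-1 + 3i), (-1 - 3i), (3 + 1i), (3 - 1i).
Their magnitudes are: 4.243, 4.243, 2.236, 2.236, 3.162, 3.162, 3.162, 3.162.
Zeros with |z| < R = 3.0: (-2 + 1i), (-2 - 1i).
Count = 2.
By the argument principle, (1/2πi) ∮_{|z|=R} p'(z)/p(z) dz equals exactly this count.

Number of zeros inside |z| < 3.0: 2.


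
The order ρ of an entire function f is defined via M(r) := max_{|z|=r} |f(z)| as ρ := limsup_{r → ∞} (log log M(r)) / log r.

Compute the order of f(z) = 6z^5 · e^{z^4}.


M(r) = max_{|z|=r} |6|·|z|^5·|e^{z^4}| = 6·r^5 · e^{1r^4} (the factors attain their maxima compatibly on |z|=r). Then log M(r) = log 6 + 5·log r + 1r^4, dominated by the last term, so log log M(r) ~ 4·log r. The polynomial factor 6z^5 contributes only a log r term and does not affect the order. ρ = 4.
Therefore ρ = 4.

Order ρ = 4.


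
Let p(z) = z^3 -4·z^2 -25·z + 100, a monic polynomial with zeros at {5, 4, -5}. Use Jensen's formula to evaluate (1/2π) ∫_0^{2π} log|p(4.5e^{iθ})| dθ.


Zeros: -5, 4, 5; r = 4.5.
Inside |z| < r: 4. Outside (|z| ≥ r): -5, 5.
p(0) = 100, so log|p(0)| = log(100) = 4.6052.
Apply Jensen: I(r) = log|p(0)| + Σ_k log(r/|z_k|), summed over zeros inside |z| < r.
  log(r/|z_k|) for z_k = 4: log(4.5/4) = 0.1178
  Outside zeros (-5, 5) contribute nothing to the Jensen sum.
Sum over inside zeros: 0.1178.
I(r) = log|p(0)| + (inside sum) = 4.6052 + 0.1178 = 4.7230.
Note: since some zeros are outside |z| ≤ r, the simplified n·log(r) form does NOT apply — only the inside zeros contribute.

I(r) ≈ 4.7230.
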